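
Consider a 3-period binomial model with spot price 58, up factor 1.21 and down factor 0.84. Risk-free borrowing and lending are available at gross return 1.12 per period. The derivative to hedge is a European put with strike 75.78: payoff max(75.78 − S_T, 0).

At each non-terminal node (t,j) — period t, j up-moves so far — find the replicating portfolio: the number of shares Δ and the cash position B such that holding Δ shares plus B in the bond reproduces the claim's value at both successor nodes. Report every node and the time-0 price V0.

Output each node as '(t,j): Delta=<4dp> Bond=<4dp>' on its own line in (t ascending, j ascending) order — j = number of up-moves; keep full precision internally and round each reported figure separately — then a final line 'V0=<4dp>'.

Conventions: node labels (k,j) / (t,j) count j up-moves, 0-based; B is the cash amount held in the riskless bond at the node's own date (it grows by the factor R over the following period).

(0,0): Delta=-0.4262 Bond=28.9798
(1,0): Delta=-1.0000 Bond=60.4114
(1,1): Delta=-0.2982 Bond=23.4722
(2,0): Delta=-1.0000 Bond=67.6607
(2,1): Delta=-1.0000 Bond=67.6607
(2,2): Delta=-0.1416 Bond=12.9907
V0=4.2583

Risk-neutral probability p* = (R−d)/(u−d) = (1.12−0.84)/(1.21−0.84) = 0.7568.
At maturity the claim pays: V(3,0)=41.4032, V(3,1)=26.2610, V(3,2)=4.4490, V(3,3)=0.0000
  t=2,j=0: stock 40.9248 → up 49.5190 (V=26.2610), down 34.3768 (V=41.4032). Price 26.7359; hedge Δ=-1.0000, bond B=67.6607.
  t=2,j=1: stock 58.9512 → up 71.3310 (V=4.4490), down 49.5190 (V=26.2610). Price 8.7095; hedge Δ=-1.0000, bond B=67.6607.
  t=2,j=2: stock 84.9178 → up 102.7505 (V=0.0000), down 71.3310 (V=4.4490). Price 0.9663; hedge Δ=-0.1416, bond B=12.9907.
  t=1,j=0: stock 48.7200 → up 58.9512 (V=8.7095), down 40.9248 (V=26.7359). Price 11.6914; hedge Δ=-1.0000, bond B=60.4114.
  t=1,j=1: stock 70.1800 → up 84.9178 (V=0.9663), down 58.9512 (V=8.7095). Price 2.5444; hedge Δ=-0.2982, bond B=23.4722.
  t=0,j=0: stock 58.0000 → up 70.1800 (V=2.5444), down 48.7200 (V=11.6914). Price 4.2583; hedge Δ=-0.4262, bond B=28.9798.
Verification: the root portfolio costs Δ(0,0)·S0 + B(0,0) = 4.2583, matching V0.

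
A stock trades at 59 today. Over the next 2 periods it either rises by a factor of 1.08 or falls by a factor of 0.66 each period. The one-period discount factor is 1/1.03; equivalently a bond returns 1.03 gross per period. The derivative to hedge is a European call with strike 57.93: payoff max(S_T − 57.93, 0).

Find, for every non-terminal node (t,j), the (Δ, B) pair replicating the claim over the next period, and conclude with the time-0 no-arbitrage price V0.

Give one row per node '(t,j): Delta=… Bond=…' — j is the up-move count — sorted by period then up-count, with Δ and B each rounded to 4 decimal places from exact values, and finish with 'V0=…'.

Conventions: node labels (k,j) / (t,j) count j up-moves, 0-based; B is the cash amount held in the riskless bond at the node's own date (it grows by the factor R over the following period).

(0,0): Delta=0.3758 Bond=-14.2071
(1,0): Delta=0.0000 Bond=0.0000
(1,1): Delta=0.4068 Bond=-16.6108
V0=7.9646

The replicating-portfolio and risk-neutral prices coincide; use p* = (1.03−0.66)/(1.08−0.66) = 0.8810 for the latter.
Terminal payoffs: V(2,0)=0.0000, V(2,1)=0.0000, V(2,2)=10.8876
  t=1,j=0: stock 38.9400 → up 42.0552 (V=0.0000), down 25.7004 (V=0.0000). Price 0.0000; hedge Δ=0.0000, bond B=0.0000.
  t=1,j=1: stock 63.7200 → up 68.8176 (V=10.8876), down 42.0552 (V=0.0000). Price 9.3121; hedge Δ=0.4068, bond B=-16.6108.
  t=0,j=0: stock 59.0000 → up 63.7200 (V=9.3121), down 38.9400 (V=0.0000). Price 7.9646; hedge Δ=0.3758, bond B=-14.2071.
Sanity check at the root: Δ(0,0)·S0 + B(0,0) reproduces V0 = 7.9646.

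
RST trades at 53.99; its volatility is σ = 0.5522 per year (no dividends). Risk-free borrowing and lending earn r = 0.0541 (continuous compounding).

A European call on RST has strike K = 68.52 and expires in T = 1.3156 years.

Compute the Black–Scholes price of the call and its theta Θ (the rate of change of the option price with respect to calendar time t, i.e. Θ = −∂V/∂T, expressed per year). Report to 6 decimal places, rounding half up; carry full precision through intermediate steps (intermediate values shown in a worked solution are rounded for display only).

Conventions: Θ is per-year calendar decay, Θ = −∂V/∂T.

price = 10.215379
Θ = -6.146781

σ√T = 0.5522·√1.3156 = 0.633371
d₁ = (ln(S/K) + (r+σ²/2)T) / (σ√T) = (ln(53.99/68.52) + (0.0541+0.5522²/2)·1.3156) / 0.633371 = (-0.238327 + 0.271754) / 0.633371 = 0.052776
d₂ = d₁ − σ√T = 0.052776 − 0.633371 = -0.580595
e^{−rT} = 0.931300
N(d₁) = 0.521045,  N(d₂) = 0.280757
Call price V = S·N(d₁) − K·e^{−rT}·N(d₂) = 28.131205 − 17.915826 = 10.215379
φ(d₁) = (1/√(2π))·e^{−d₁²/2} = 0.398387
Θ = −S·φ(d₁)·σ/(2√T) − r·K·e^{−rT}·N(d₂) = −5.177535 − 0.969246 = -6.146781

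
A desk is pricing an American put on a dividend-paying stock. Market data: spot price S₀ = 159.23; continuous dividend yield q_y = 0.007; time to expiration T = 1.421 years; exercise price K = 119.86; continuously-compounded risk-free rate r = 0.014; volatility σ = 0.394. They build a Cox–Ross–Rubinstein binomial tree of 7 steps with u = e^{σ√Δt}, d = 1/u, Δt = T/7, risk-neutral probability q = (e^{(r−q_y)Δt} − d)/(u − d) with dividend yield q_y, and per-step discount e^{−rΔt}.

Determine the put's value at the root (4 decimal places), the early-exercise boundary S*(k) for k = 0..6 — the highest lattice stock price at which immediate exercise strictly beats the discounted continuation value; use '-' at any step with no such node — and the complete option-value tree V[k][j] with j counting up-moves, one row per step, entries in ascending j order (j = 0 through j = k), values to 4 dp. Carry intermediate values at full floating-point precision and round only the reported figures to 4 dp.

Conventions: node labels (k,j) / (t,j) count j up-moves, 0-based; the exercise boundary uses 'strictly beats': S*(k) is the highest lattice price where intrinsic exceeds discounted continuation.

price = 10.5641
boundary = - - - - - 65.5462 78.2786
tree:
10.5641
15.6682 4.6310
22.6352 7.5773 1.1971
31.6558 12.1741 2.2220 0.0000
42.5168 19.0877 4.1244 0.0000 0.0000
54.3138 28.9158 7.6555 0.0000 0.0000 0.0000
64.9752 41.5814 14.2098 0.0000 0.0000 0.0000 0.0000
73.9024 54.3138 26.3757 0.0000 0.0000 0.0000 0.0000 0.0000

params: Δt=0.20300 u=1.19425 d=0.83735 q=0.45972 e^(-rΔt)=0.99716
t_7 payoffs: 73.9024 54.3138 26.3757 0.0000 0.0000 0.0000 0.0000 0.0000
t_6: node(6,0) S=54.8848 payoff=64.9752 vs cont=64.7129 → 64.9752 [stop]  node(6,1) S=78.2786 payoff=41.5814 vs cont=41.3524 → 41.5814 [stop]  node(6,2) S=111.6437 payoff=8.2163 vs cont=14.2098 → 14.2098 [wait]  node(6,3) S=159.2300 payoff=0.0000 vs cont=0.0000 → 0.0000 [wait]  node(6,4) S=227.0993 payoff=0.0000 vs cont=0.0000 → 0.0000 [wait]  node(6,5) S=323.8967 payoff=0.0000 vs cont=0.0000 → 0.0000 [wait]  node(6,6) S=461.9526 payoff=0.0000 vs cont=0.0000 → 0.0000 [wait]  ⇒ S*(6)=78.2786
t_5: node(5,0) S=65.5462 payoff=54.3138 vs cont=54.0667 → 54.3138 [stop]  node(5,1) S=93.4843 payoff=26.3757 vs cont=28.9158 → 28.9158 [wait]  node(5,2) S=133.3305 payoff=0.0000 vs cont=7.6555 → 7.6555 [wait]  node(5,3) S=190.1605 payoff=0.0000 vs cont=0.0000 → 0.0000 [wait]  node(5,4) S=271.2134 payoff=0.0000 vs cont=0.0000 → 0.0000 [wait]  node(5,5) S=386.8138 payoff=0.0000 vs cont=0.0000 → 0.0000 [wait]  ⇒ S*(5)=65.5462
t_4: node(4,0) S=78.2786 payoff=41.5814 vs cont=42.5168 → 42.5168 [wait]  node(4,1) S=111.6437 payoff=8.2163 vs cont=19.0877 → 19.0877 [wait]  node(4,2) S=159.2300 payoff=0.0000 vs cont=4.1244 → 4.1244 [wait]  node(4,3) S=227.0993 payoff=0.0000 vs cont=0.0000 → 0.0000 [wait]  node(4,4) S=323.8967 payoff=0.0000 vs cont=0.0000 → 0.0000 [wait]  ⇒ S*(4)=-
t_3: node(3,0) S=93.4843 payoff=26.3757 vs cont=31.6558 → 31.6558 [wait]  node(3,1) S=133.3305 payoff=0.0000 vs cont=12.1741 → 12.1741 [wait]  node(3,2) S=190.1605 payoff=0.0000 vs cont=2.2220 → 2.2220 [wait]  node(3,3) S=271.2134 payoff=0.0000 vs cont=0.0000 → 0.0000 [wait]  ⇒ S*(3)=-
t_2: node(2,0) S=111.6437 payoff=8.2163 vs cont=22.6352 → 22.6352 [wait]  node(2,1) S=159.2300 payoff=0.0000 vs cont=7.5773 → 7.5773 [wait]  node(2,2) S=227.0993 payoff=0.0000 vs cont=1.1971 → 1.1971 [wait]  ⇒ S*(2)=-
t_1: node(1,0) S=133.3305 payoff=0.0000 vs cont=15.6682 → 15.6682 [wait]  node(1,1) S=190.1605 payoff=0.0000 vs cont=4.6310 → 4.6310 [wait]  ⇒ S*(1)=-
t_0: node(0,0) S=159.2300 payoff=0.0000 vs cont=10.5641 → 10.5641 [wait]  ⇒ S*(0)=-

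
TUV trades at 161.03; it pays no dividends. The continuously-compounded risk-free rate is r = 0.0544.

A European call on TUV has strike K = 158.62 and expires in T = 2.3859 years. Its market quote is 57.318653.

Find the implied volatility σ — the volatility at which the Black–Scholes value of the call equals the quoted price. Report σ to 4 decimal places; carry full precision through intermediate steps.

At σ = 0.5067 the Black–Scholes value reproduces the quote:
σ√T = 0.5067·√2.3859 = 0.782667
d₁ = (ln(S/K) + (r+σ²/2)T) / (σ√T) = (ln(161.03/158.62) + (0.0544+0.5067²/2)·2.3859) / 0.782667 = (0.015079 + 0.436077) / 0.782667 = 0.576434
d₂ = d₁ − σ√T = 0.576434 − 0.782667 = -0.206233
e^{−rT} = 0.878277
N(d₁) = 0.717839,  N(d₂) = 0.418305
V = S·N(d₁) − K·e^{−rT}·N(d₂) = 115.593638 − 58.274984 = 57.318653 (equal to the quote); since ∂V/∂σ > 0 for all σ, the implied volatility is unique

sigma = 0.5067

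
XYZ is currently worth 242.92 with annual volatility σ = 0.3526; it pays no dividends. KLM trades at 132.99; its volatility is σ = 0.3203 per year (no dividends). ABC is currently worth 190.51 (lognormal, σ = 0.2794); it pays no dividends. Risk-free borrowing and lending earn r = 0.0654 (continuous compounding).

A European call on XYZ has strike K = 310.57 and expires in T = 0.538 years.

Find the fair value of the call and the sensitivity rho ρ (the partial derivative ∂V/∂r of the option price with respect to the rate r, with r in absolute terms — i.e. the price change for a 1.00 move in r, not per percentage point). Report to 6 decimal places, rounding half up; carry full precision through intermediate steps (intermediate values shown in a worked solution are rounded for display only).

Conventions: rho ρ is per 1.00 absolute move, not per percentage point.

price = 8.146409
ρ = 27.872771

σ√T = 0.3526·√0.538 = 0.258627
d₁ = (ln(S/K) + (r+σ²/2)T) / (σ√T) = (ln(242.92/310.57) + (0.0654+0.3526²/2)·0.538) / 0.258627 = (-0.245677 + 0.068629) / 0.258627 = -0.684570
d₂ = d₁ − σ√T = -0.684570 − 0.258627 = -0.943196
e^{−rT} = 0.965427
N(d₁) = 0.246808,  N(d₂) = 0.172790
Call price V = S·N(d₁) − K·e^{−rT}·N(d₂) = 59.954534 − 51.808125 = 8.146409
ρ = K·T·e^{−rT}·N(d₂) = 27.872771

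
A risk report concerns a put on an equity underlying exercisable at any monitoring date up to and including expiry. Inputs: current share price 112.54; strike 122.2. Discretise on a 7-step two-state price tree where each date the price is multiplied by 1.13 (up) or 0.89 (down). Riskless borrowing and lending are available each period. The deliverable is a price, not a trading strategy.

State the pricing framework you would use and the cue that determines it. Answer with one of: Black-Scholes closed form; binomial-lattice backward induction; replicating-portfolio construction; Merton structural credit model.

framework: binomial-lattice backward induction

Key observation: the defining feature is the embedded early-exercise option across 7 discrete dates on the spot-112.54 tree; pricing the strike-122.2 put means working backward with an exercise test at every node.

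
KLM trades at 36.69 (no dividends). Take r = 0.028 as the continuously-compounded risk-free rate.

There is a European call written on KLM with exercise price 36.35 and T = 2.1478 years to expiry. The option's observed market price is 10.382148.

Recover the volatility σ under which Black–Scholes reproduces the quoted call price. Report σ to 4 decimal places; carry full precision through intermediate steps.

At σ = 0.4469 the Black–Scholes value reproduces the quote:
σ√T = 0.4469·√2.1478 = 0.654949
d₁ = (ln(S/K) + (r+σ²/2)T) / (σ√T) = (ln(36.69/36.35) + (0.028+0.4469²/2)·2.1478) / 0.654949 = (0.009310 + 0.274617) / 0.654949 = 0.433511
d₂ = d₁ − σ√T = 0.433511 − 0.654949 = -0.221438
e^{−rT} = 0.941634
N(d₁) = 0.667678,  N(d₂) = 0.412376
V = S·N(d₁) − K·e^{−rT}·N(d₂) = 24.497111 − 14.114963 = 10.382148 (equal to the quote); since ∂V/∂σ > 0 for all σ, the implied volatility is unique

sigma = 0.4469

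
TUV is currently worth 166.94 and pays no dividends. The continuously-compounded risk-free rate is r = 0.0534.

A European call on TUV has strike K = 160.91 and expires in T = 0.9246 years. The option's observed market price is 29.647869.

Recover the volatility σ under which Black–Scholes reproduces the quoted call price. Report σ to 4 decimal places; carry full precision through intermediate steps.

sigma = 0.3616

At σ = 0.3616 the Black–Scholes value reproduces the quote:
σ√T = 0.3616·√0.9246 = 0.347701
d₁ = (ln(S/K) + (r+σ²/2)T) / (σ√T) = (ln(166.94/160.91) + (0.0534+0.3616²/2)·0.9246) / 0.347701 = (0.036789 + 0.109821) / 0.347701 = 0.421658
d₂ = d₁ − σ√T = 0.421658 − 0.347701 = 0.073958
e^{−rT} = 0.951825
N(d₁) = 0.663363,  N(d₂) = 0.529478
V = S·N(d₁) − K·e^{−rT}·N(d₂) = 110.741768 − 81.093899 = 29.647869 (equal to the quote); since ∂V/∂σ > 0 for all σ, the implied volatility is unique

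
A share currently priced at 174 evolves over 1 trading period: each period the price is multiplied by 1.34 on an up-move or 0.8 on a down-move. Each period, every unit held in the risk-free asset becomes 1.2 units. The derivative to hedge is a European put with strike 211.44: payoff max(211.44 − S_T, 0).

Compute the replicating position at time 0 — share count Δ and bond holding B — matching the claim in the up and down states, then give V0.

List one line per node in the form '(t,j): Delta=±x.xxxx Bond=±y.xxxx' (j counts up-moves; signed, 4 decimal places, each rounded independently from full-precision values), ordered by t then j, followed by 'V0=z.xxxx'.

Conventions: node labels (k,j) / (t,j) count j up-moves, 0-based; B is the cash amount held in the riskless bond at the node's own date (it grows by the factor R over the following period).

(0,0): Delta=-0.7688 Bond=149.3852
V0=15.6074

Risk-neutral probability p* = (R−d)/(u−d) = (1.2−0.8)/(1.34−0.8) = 0.7407.
Payoffs at expiry: V(1,0)=72.2400, V(1,1)=0.0000
(0,0): S=174.0000. Δ = (V_up−V_dn)/(S_up−S_dn) = (0.0000−72.2400)/(233.1600−139.2000) = -0.7688. V = [p*·0.0000 + (1−p*)·72.2400]/1.2 = 15.6074. B = V − Δ·S = 149.3852.
As a check, the time-0 holding Δ(0,0)·S0 + B(0,0) comes to 15.6074 — exactly V0.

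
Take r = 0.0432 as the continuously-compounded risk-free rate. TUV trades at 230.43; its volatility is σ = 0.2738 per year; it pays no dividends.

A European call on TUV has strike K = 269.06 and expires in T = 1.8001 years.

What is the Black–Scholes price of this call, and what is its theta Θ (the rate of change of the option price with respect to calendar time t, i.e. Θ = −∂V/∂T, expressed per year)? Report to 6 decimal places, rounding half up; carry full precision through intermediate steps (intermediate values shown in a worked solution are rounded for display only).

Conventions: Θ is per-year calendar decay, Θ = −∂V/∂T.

σ√T = 0.2738·√1.8001 = 0.367351
d₁ = (ln(S/K) + (r+σ²/2)T) / (σ√T) = (ln(230.43/269.06) + (0.0432+0.2738²/2)·1.8001) / 0.367351 = (-0.154987 + 0.145238) / 0.367351 = -0.026540
d₂ = d₁ − σ√T = -0.026540 − 0.367351 = -0.393891
e^{−rT} = 0.925182
N(d₁) = 0.489413,  N(d₂) = 0.346831
Call price V = S·N(d₁) − K·e^{−rT}·N(d₂) = 112.775534 − 86.336421 = 26.439113
φ(d₁) = (1/√(2π))·e^{−d₁²/2} = 0.398802
Θ = −S·φ(d₁)·σ/(2√T) − r·K·e^{−rT}·N(d₂) = −9.376727 − 3.729733 = -13.106460

price = 26.439113
Θ = -13.106460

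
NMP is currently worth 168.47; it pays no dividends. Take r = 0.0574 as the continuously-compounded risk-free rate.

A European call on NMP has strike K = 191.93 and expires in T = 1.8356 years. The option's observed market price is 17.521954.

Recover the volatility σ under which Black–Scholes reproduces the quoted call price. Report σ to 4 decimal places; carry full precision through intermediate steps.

At σ = 0.2131 the Black–Scholes value reproduces the quote:
σ√T = 0.2131·√1.8356 = 0.288717
d₁ = (ln(S/K) + (r+σ²/2)T) / (σ√T) = (ln(168.47/191.93) + (0.0574+0.2131²/2)·1.8356) / 0.288717 = (-0.130373 + 0.147042) / 0.288717 = 0.057735
d₂ = d₁ − σ√T = 0.057735 − 0.288717 = -0.230982
e^{−rT} = 0.899997
N(d₁) = 0.523020,  N(d₂) = 0.408665
V = S·N(d₁) − K·e^{−rT}·N(d₂) = 88.113228 − 70.591274 = 17.521954 (the observed quote) — the price is monotone increasing in volatility, hence this σ is the only solution

sigma = 0.2131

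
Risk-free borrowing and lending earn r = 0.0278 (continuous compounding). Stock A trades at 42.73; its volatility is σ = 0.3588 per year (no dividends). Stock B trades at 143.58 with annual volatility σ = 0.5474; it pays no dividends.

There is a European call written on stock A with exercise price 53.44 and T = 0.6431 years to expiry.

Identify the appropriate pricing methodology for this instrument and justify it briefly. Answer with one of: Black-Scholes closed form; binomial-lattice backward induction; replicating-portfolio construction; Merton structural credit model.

Key observation: the instrument is a plain European call (strike 53.44) on a lognormal asset; the exact continuous-time formula applies directly.

framework: Black-Scholes closed form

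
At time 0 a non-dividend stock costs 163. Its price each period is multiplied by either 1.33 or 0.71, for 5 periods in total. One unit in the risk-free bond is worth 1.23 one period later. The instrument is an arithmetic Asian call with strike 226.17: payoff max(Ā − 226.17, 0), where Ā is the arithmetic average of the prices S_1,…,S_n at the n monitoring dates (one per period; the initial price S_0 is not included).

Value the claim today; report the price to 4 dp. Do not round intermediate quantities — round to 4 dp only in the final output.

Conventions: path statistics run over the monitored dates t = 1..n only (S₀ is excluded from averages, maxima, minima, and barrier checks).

price = 35.6380

Set p* = 0.8387 (from d < R < u); the path-dependent value is the discounted p*-expectation over all price paths.
Enumerate all 2^5 = 32 price paths (U = up ×1.33, D = down ×0.71); each path with k up-moves has probability p*^k·(1−p*)^(5−k).
DDDDD: Ā=65.4136, payoff=0.0000, prob=0.000109
UDDDD: Ā=122.5352, payoff=0.0000, prob=0.000568
DUDDD: Ā=102.3232, payoff=0.0000, prob=0.000568
UUDDD: Ā=191.6759, payoff=0.0000, prob=0.002952
DDUDD: Ā=87.9727, payoff=0.0000, prob=0.000568
UDUDD: Ā=164.7940, payoff=0.0000, prob=0.002952
DUUDD: Ā=144.5820, payoff=0.0000, prob=0.002952
UUUDD: Ā=270.8367, payoff=44.6667, prob=0.015348
DDDUD: Ā=77.7839, payoff=0.0000, prob=0.000568
UDDUD: Ā=145.7078, payoff=0.0000, prob=0.002952
DUDUD: Ā=125.4958, payoff=0.0000, prob=0.002952
UUDUD: Ā=235.0837, payoff=8.9137, prob=0.015348
DDUUD: Ā=111.1453, payoff=0.0000, prob=0.002952
UDUUD: Ā=208.2017, payoff=0.0000, prob=0.015348
DUUUD: Ā=187.9897, payoff=0.0000, prob=0.015348
UUUUD: Ā=352.1497, payoff=125.9797, prob=0.079810
DDDDU: Ā=70.5498, payoff=0.0000, prob=0.000568
UDDDU: Ā=132.1566, payoff=0.0000, prob=0.002952
DUDDU: Ā=111.9446, payoff=0.0000, prob=0.002952
UUDDU: Ā=209.6990, payoff=0.0000, prob=0.015348
DDUDU: Ā=97.5941, payoff=0.0000, prob=0.002952
UDUDU: Ā=182.8171, payoff=0.0000, prob=0.015348
DUUDU: Ā=162.6051, payoff=0.0000, prob=0.015348
UUUDU: Ā=304.5982, payoff=78.4282, prob=0.079810
DDDUU: Ā=87.4052, payoff=0.0000, prob=0.002952
UDDUU: Ā=163.7309, payoff=0.0000, prob=0.015348
DUDUU: Ā=143.5189, payoff=0.0000, prob=0.015348
UUDUU: Ā=268.8452, payoff=42.6752, prob=0.079810
DDUUU: Ā=129.1684, payoff=0.0000, prob=0.015348
UDUUU: Ā=241.9633, payoff=15.7933, prob=0.079810
DUUUU: Ā=221.7513, payoff=0.0000, prob=0.079810
UUUUU: Ā=415.3932, payoff=189.2232, prob=0.415010
Price = Σ prob·payoff / R^5 = 100.331891 / 2.815306 = 35.6380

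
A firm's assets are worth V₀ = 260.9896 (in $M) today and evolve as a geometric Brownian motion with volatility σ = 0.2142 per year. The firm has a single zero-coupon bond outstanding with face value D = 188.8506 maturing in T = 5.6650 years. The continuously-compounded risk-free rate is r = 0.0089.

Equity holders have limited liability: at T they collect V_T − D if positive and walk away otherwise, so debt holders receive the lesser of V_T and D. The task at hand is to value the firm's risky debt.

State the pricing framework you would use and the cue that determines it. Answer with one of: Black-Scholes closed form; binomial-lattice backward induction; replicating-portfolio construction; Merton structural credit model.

framework: Merton structural credit model

Key observation: the asked-for credit quantity lives on the firm's capital structure — asset value, asset volatility, debt face 188.8506 — which is the structural model's domain.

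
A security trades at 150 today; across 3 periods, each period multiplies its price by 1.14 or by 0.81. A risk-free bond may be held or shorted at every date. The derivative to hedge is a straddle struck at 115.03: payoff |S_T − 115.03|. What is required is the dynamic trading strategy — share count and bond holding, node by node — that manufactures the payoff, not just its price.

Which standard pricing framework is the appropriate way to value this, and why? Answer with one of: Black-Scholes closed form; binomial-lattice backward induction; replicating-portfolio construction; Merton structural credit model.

framework: replicating-portfolio construction

Key observation: a price alone would not answer the question — the per-node share/bond construction on the spot-150, 1.14/0.81 tree is required, and only the replicating-portfolio method yields it.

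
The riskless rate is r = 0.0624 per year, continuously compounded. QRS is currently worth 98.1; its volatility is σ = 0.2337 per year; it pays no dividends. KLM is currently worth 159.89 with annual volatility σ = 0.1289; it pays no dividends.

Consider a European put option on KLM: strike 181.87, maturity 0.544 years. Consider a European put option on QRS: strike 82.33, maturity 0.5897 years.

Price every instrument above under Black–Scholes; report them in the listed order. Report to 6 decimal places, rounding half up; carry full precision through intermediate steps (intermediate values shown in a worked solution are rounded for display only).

[KLM put K=181.87]
σ√T = 0.1289·√0.544 = 0.095072
d₁ = (ln(S/K) + (r+σ²/2)T) / (σ√T) = (ln(159.89/181.87) + (0.0624+0.1289²/2)·0.544) / 0.095072 = (-0.128806 + 0.038465) / 0.095072 = -0.950240
d₂ = d₁ − σ√T = -0.950240 − 0.095072 = -1.045312
e^{−rT} = 0.966624
N(−d₁) = 0.829005,  N(−d₂) = 0.852061
price = K·e^{−rT}·N(−d₂) − S·N(−d₁) = 149.792172 − 132.549570 = 17.242602
[QRS put K=82.33]
σ√T = 0.2337·√0.5897 = 0.179463
d₁ = (ln(S/K) + (r+σ²/2)T) / (σ√T) = (ln(98.1/82.33) + (0.0624+0.2337²/2)·0.5897) / 0.179463 = (0.175252 + 0.052901) / 0.179463 = 1.271309
d₂ = d₁ − σ√T = 1.271309 − 0.179463 = 1.091846
e^{−rT} = 0.963872
N(−d₁) = 0.101809,  N(−d₂) = 0.137450
price = K·e^{−rT}·N(−d₂) − S·N(−d₁) = 10.907452 − 9.987506 = 0.919947

price(KLM put K=181.87) = 17.242602
price(QRS put K=82.33) = 0.919947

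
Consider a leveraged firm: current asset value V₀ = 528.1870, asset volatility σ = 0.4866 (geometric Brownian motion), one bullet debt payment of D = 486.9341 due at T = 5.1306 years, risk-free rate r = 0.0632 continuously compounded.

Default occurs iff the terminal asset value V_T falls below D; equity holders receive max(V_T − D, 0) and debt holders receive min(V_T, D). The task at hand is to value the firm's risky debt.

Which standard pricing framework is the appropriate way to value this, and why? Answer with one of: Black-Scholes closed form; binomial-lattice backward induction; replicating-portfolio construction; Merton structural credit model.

Key observation: the data describe a firm's assets (V₀ = 528.1870, GBM) and a single zero-coupon debt of face 486.9341, so credit quantities follow from equity-as-call in the structural model.

framework: Merton structural credit model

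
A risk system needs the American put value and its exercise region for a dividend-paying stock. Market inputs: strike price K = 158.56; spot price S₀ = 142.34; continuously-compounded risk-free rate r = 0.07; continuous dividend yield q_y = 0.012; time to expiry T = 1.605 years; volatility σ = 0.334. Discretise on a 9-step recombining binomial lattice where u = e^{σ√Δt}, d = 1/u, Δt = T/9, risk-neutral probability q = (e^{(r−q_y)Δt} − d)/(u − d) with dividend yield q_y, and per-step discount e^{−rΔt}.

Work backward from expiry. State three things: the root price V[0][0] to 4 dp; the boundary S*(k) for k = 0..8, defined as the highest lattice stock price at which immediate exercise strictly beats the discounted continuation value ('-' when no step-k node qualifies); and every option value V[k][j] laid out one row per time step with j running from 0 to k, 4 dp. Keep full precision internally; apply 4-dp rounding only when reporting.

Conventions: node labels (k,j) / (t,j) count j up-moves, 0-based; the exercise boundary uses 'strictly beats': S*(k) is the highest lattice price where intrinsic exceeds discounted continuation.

price = 27.3446
boundary = - - 107.3533 93.2308 107.3533 93.2308 107.3533 123.6150 107.3533
tree:
27.3446
37.9971 17.4421
51.2067 25.8199 9.5523
65.3292 37.0300 15.3250 4.0541
77.5938 51.2067 23.8673 7.2187 1.0103
88.2450 65.3292 35.8067 12.5986 2.0523 0.0000
97.4950 77.5938 51.2067 21.3975 4.1690 0.0000 0.0000
105.5282 88.2450 65.3292 34.9450 8.4687 0.0000 0.0000 0.0000
112.5046 97.4950 77.5938 51.2067 17.2029 0.0000 0.0000 0.0000 0.0000
118.5632 105.5282 88.2450 65.3292 34.9450 0.0000 0.0000 0.0000 0.0000 0.0000

params: Δt=0.17833 u=1.15148 d=0.86845 q=0.50153 e^(-rΔt)=0.98759
t_9 payoffs: 118.5632 105.5282 88.2450 65.3292 34.9450 0.0000 0.0000 0.0000 0.0000 0.0000
t_8: node(8,0) S=46.0554 payoff=112.5046 vs cont=110.6360 → 112.5046 [stop]  node(8,1) S=61.0650 payoff=97.4950 vs cont=95.6585 → 97.4950 [stop]  node(8,2) S=80.9662 payoff=77.5938 vs cont=75.7998 → 77.5938 [stop]  node(8,3) S=107.3533 payoff=51.2067 vs cont=49.4691 → 51.2067 [stop]  node(8,4) S=142.3400 payoff=16.2200 vs cont=17.2029 → 17.2029 [wait]  node(8,5) S=188.7289 payoff=0.0000 vs cont=0.0000 → 0.0000 [wait]  node(8,6) S=250.2362 payoff=0.0000 vs cont=0.0000 → 0.0000 [wait]  node(8,7) S=331.7887 payoff=0.0000 vs cont=0.0000 → 0.0000 [wait]  node(8,8) S=439.9195 payoff=0.0000 vs cont=0.0000 → 0.0000 [wait]  ⇒ S*(8)=107.3533
t_7: node(7,0) S=53.0318 payoff=105.5282 vs cont=103.6745 → 105.5282 [stop]  node(7,1) S=70.3150 payoff=88.2450 vs cont=86.4282 → 88.2450 [stop]  node(7,2) S=93.2308 payoff=65.3292 vs cont=63.5614 → 65.3292 [stop]  node(7,3) S=123.6150 payoff=34.9450 vs cont=33.7290 → 34.9450 [stop]  node(7,4) S=163.9014 payoff=0.0000 vs cont=8.4687 → 8.4687 [wait]  node(7,5) S=217.3173 payoff=0.0000 vs cont=0.0000 → 0.0000 [wait]  node(7,6) S=288.1415 payoff=0.0000 vs cont=0.0000 → 0.0000 [wait]  node(7,7) S=382.0475 payoff=0.0000 vs cont=0.0000 → 0.0000 [wait]  ⇒ S*(7)=123.6150
t_6: node(6,0) S=61.0650 payoff=97.4950 vs cont=95.6585 → 97.4950 [stop]  node(6,1) S=80.9662 payoff=77.5938 vs cont=75.7998 → 77.5938 [stop]  node(6,2) S=107.3533 payoff=51.2067 vs cont=49.4691 → 51.2067 [stop]  node(6,3) S=142.3400 payoff=16.2200 vs cont=21.3975 → 21.3975 [wait]  node(6,4) S=188.7289 payoff=0.0000 vs cont=4.1690 → 4.1690 [wait]  node(6,5) S=250.2362 payoff=0.0000 vs cont=0.0000 → 0.0000 [wait]  node(6,6) S=331.7887 payoff=0.0000 vs cont=0.0000 → 0.0000 [wait]  ⇒ S*(6)=107.3533
t_5: node(5,0) S=70.3150 payoff=88.2450 vs cont=86.4282 → 88.2450 [stop]  node(5,1) S=93.2308 payoff=65.3292 vs cont=63.5614 → 65.3292 [stop]  node(5,2) S=123.6150 payoff=34.9450 vs cont=35.8067 → 35.8067 [wait]  node(5,3) S=163.9014 payoff=0.0000 vs cont=12.5986 → 12.5986 [wait]  node(5,4) S=217.3173 payoff=0.0000 vs cont=2.0523 → 2.0523 [wait]  node(5,5) S=288.1415 payoff=0.0000 vs cont=0.0000 → 0.0000 [wait]  ⇒ S*(5)=93.2308
t_4: node(4,0) S=80.9662 payoff=77.5938 vs cont=75.7998 → 77.5938 [stop]  node(4,1) S=107.3533 payoff=51.2067 vs cont=49.8959 → 51.2067 [stop]  node(4,2) S=142.3400 payoff=16.2200 vs cont=23.8673 → 23.8673 [wait]  node(4,3) S=188.7289 payoff=0.0000 vs cont=7.2187 → 7.2187 [wait]  node(4,4) S=250.2362 payoff=0.0000 vs cont=1.0103 → 1.0103 [wait]  ⇒ S*(4)=107.3533
t_3: node(3,0) S=93.2308 payoff=65.3292 vs cont=63.5614 → 65.3292 [stop]  node(3,1) S=123.6150 payoff=34.9450 vs cont=37.0300 → 37.0300 [wait]  node(3,2) S=163.9014 payoff=0.0000 vs cont=15.3250 → 15.3250 [wait]  node(3,3) S=217.3173 payoff=0.0000 vs cont=4.0541 → 4.0541 [wait]  ⇒ S*(3)=93.2308
t_2: node(2,0) S=107.3533 payoff=51.2067 vs cont=50.5018 → 51.2067 [stop]  node(2,1) S=142.3400 payoff=16.2200 vs cont=25.8199 → 25.8199 [wait]  node(2,2) S=188.7289 payoff=0.0000 vs cont=9.5523 → 9.5523 [wait]  ⇒ S*(2)=107.3533
t_1: node(1,0) S=123.6150 payoff=34.9450 vs cont=37.9971 → 37.9971 [wait]  node(1,1) S=163.9014 payoff=0.0000 vs cont=17.4421 → 17.4421 [wait]  ⇒ S*(1)=-
t_0: node(0,0) S=142.3400 payoff=16.2200 vs cont=27.3446 → 27.3446 [wait]  ⇒ S*(0)=-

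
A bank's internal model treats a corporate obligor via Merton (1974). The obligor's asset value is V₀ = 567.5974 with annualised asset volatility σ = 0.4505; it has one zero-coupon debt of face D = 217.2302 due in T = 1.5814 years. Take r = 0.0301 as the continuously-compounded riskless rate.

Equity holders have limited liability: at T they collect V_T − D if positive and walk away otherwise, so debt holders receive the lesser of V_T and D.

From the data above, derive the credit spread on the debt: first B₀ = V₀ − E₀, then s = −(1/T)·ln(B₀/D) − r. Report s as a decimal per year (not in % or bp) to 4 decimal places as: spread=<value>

Apply the equity-as-call identities (strike 217.2302, horizon 1.5814 years):
d₁ = [ln(V₀/D) + (r + σ²/2)T] / (σ√T)
   = [ln(567.5974/217.2302) + (0.0301 + 0.5·0.4505²)·1.5814] / (0.4505·√1.5814)
   = [0.960455 + 0.208073] / 0.566521 = 2.062639
d₂ = d₁ − σ√T = 2.062639 − 0.566521 = 1.496119
N(d₁) = 0.980427,  N(d₂) = 0.932689,  e^(−rT) = 0.953515
E₀ = V₀·N(d₁) − D·e^(−rT)·N(d₂)
   = 567.5974·0.980427 − 217.2302·0.953515·0.932689 = 363.297660
B₀ = V₀ − E₀ = 567.5974 − 363.297660 = 204.299740
spread = −(1/T)·ln(B₀/D) − r = −(1/1.5814)·ln(204.299740/217.2302) − 0.0301 = 0.00870700

spread=0.0087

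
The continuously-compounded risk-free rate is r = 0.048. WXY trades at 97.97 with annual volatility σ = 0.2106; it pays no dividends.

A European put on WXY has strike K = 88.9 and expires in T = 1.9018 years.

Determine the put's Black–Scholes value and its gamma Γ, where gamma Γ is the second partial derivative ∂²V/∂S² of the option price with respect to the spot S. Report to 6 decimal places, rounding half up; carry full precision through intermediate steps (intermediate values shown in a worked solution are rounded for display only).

price = 4.007902
Γ = 0.010230

σ√T = 0.2106·√1.9018 = 0.290430
d₁ = (ln(S/K) + (r+σ²/2)T) / (σ√T) = (ln(97.97/88.9) + (0.048+0.2106²/2)·1.9018) / 0.290430 = (0.097149 + 0.133461) / 0.290430 = 0.794032
d₂ = d₁ − σ√T = 0.794032 − 0.290430 = 0.503602
e^{−rT} = 0.912756
N(−d₁) = 0.213589,  N(−d₂) = 0.307271
Put price V = K·e^{−rT}·N(−d₂) − S·N(−d₁) = 24.933170 − 20.925268 = 4.007902
φ(d₁) = (1/√(2π))·e^{−d₁²/2} = 0.291073
Γ = φ(d₁) / (S·σ·√T) = 0.010230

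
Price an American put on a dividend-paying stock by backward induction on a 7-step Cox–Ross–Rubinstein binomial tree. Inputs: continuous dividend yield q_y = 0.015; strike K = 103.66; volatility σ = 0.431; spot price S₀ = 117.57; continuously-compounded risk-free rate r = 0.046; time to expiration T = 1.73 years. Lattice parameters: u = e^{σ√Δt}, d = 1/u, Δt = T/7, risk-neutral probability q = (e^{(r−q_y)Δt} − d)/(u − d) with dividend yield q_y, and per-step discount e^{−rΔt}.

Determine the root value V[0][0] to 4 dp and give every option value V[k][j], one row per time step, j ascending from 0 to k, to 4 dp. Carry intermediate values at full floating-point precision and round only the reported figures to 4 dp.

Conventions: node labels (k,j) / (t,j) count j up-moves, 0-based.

price = 16.0876
tree:
16.0876
22.8815 8.6497
31.5988 13.3930 3.3932
42.1115 20.2544 5.8108 0.6890
53.7624 29.7137 9.8457 1.3012 0.0000
63.3859 41.8393 16.4632 2.4575 0.0000 0.0000
71.1534 53.7624 27.0671 4.6412 0.0000 0.0000 0.0000
77.4228 63.3859 41.8393 8.7652 0.0000 0.0000 0.0000 0.0000

Δt=0.24714  u=1.23895  d=0.80713  q=0.46445  discount=0.98870
step 7 (expiry): payoffs max(K−S,0) = 77.4228 63.3859 41.8393 8.7652 0.0000 0.0000 0.0000 0.0000
k=6: (k=6,j=0): S=32.5066, K−S=71.1534, hold=70.1019 ⇒ V=71.1534 exercise | (k=6,j=1): S=49.8976, K−S=53.7624, hold=52.7752 ⇒ V=53.7624 exercise | (k=6,j=2): S=76.5929, K−S=27.0671, hold=26.1788 ⇒ V=27.0671 exercise | (k=6,j=3): S=117.5700, K−S=0.0000, hold=4.6412 ⇒ V=4.6412 continue | (k=6,j=4): S=180.4699, K−S=0.0000, hold=0.0000 ⇒ V=0.0000 continue | (k=6,j=5): S=277.0212, K−S=0.0000, hold=0.0000 ⇒ V=0.0000 continue | (k=6,j=6): S=425.2274, K−S=0.0000, hold=0.0000 ⇒ V=0.0000 continue
k=5: (k=5,j=0): S=40.2741, K−S=63.3859, hold=62.3631 ⇒ V=63.3859 exercise | (k=5,j=1): S=61.8207, K−S=41.8393, hold=40.8962 ⇒ V=41.8393 exercise | (k=5,j=2): S=94.8948, K−S=8.7652, hold=16.4632 ⇒ V=16.4632 continue | (k=5,j=3): S=145.6635, K−S=0.0000, hold=2.4575 ⇒ V=2.4575 continue | (k=5,j=4): S=223.5933, K−S=0.0000, hold=0.0000 ⇒ V=0.0000 continue | (k=5,j=5): S=343.2157, K−S=0.0000, hold=0.0000 ⇒ V=0.0000 continue
k=4: (k=4,j=0): S=49.8976, K−S=53.7624, hold=52.7752 ⇒ V=53.7624 exercise | (k=4,j=1): S=76.5929, K−S=27.0671, hold=29.7137 ⇒ V=29.7137 continue | (k=4,j=2): S=117.5700, K−S=0.0000, hold=9.8457 ⇒ V=9.8457 continue | (k=4,j=3): S=180.4699, K−S=0.0000, hold=1.3012 ⇒ V=1.3012 continue | (k=4,j=4): S=277.0212, K−S=0.0000, hold=0.0000 ⇒ V=0.0000 continue
k=3: (k=3,j=0): S=61.8207, K−S=41.8393, hold=42.1115 ⇒ V=42.1115 continue | (k=3,j=1): S=94.8948, K−S=8.7652, hold=20.2544 ⇒ V=20.2544 continue | (k=3,j=2): S=145.6635, K−S=0.0000, hold=5.8108 ⇒ V=5.8108 continue | (k=3,j=3): S=223.5933, K−S=0.0000, hold=0.6890 ⇒ V=0.6890 continue
k=2: (k=2,j=0): S=76.5929, K−S=27.0671, hold=31.5988 ⇒ V=31.5988 continue | (k=2,j=1): S=117.5700, K−S=0.0000, hold=13.3930 ⇒ V=13.3930 continue | (k=2,j=2): S=180.4699, K−S=0.0000, hold=3.3932 ⇒ V=3.3932 continue
k=1: (k=1,j=0): S=94.8948, K−S=8.7652, hold=22.8815 ⇒ V=22.8815 continue | (k=1,j=1): S=145.6635, K−S=0.0000, hold=8.6497 ⇒ V=8.6497 continue
k=0: (k=0,j=0): S=117.5700, K−S=0.0000, hold=16.0876 ⇒ V=16.0876 continue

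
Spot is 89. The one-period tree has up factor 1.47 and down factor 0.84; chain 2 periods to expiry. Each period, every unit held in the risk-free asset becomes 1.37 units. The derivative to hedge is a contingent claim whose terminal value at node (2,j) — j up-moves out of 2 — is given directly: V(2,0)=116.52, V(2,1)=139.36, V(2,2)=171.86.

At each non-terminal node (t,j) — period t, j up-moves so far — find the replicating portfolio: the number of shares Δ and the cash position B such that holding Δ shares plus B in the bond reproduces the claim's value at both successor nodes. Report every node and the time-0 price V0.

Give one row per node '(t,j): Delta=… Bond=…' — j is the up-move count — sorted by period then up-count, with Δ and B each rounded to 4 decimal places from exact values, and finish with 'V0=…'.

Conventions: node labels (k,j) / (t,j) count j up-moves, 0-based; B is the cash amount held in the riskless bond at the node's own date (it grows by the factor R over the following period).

Arbitrage-free pricing uses the up-move probability p* = (R−d)/(u−d) = 0.8413, discounting each step at R = 1.37.
At maturity the claim pays: V(2,0)=116.5200, V(2,1)=139.3600, V(2,2)=171.8600
(1,0): S=74.7600. Δ = (V_up−V_dn)/(S_up−S_dn) = (139.3600−116.5200)/(109.8972−62.7984) = 0.4849. V = [p*·139.3600 + (1−p*)·116.5200]/1.37 = 99.0764. B = V − Δ·S = 62.8224.
(1,1): S=130.8300. Δ = (V_up−V_dn)/(S_up−S_dn) = (171.8600−139.3600)/(192.3201−109.8972) = 0.3943. V = [p*·171.8600 + (1−p*)·139.3600]/1.37 = 121.6798. B = V − Δ·S = 70.0925.
(0,0): S=89.0000. Δ = (V_up−V_dn)/(S_up−S_dn) = (121.6798−99.0764)/(130.8300−74.7600) = 0.4031. V = [p*·121.6798 + (1−p*)·99.0764]/1.37 = 86.1985. B = V − Δ·S = 50.3201.
Sanity check at the root: Δ(0,0)·S0 + B(0,0) reproduces V0 = 86.1985.

(0,0): Delta=0.4031 Bond=50.3201
(1,0): Delta=0.4849 Bond=62.8224
(1,1): Delta=0.3943 Bond=70.0925
V0=86.1985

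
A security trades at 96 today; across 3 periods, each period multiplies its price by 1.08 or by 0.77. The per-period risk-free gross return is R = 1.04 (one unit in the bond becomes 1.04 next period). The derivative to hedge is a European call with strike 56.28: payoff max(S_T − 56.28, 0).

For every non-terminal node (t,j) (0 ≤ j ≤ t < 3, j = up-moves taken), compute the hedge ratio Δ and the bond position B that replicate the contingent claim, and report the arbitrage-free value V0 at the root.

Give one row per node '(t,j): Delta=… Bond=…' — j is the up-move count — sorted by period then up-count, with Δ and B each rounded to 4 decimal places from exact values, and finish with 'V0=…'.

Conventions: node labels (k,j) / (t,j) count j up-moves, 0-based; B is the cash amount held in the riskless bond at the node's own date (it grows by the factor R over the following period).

(0,0): Delta=0.9936 Bond=-49.3906
(1,0): Delta=0.9326 Bond=-46.8584
(1,1): Delta=1.0000 Bond=-52.0340
(2,0): Delta=0.2942 Bond=-12.3999
(2,1): Delta=1.0000 Bond=-54.1154
(2,2): Delta=1.0000 Bond=-54.1154
V0=45.9911

Arbitrage-free pricing uses the up-move probability p* = (R−d)/(u−d) = 0.8710, discounting each step at R = 1.04.
Expiry values: V(3,0)=0.0000, V(3,1)=5.1919, V(3,2)=29.9403, V(3,3)=64.6524
(2,0): S=56.9184. Δ = (V_up−V_dn)/(S_up−S_dn) = (5.1919−0.0000)/(61.4719−43.8272) = 0.2942. V = [p*·5.1919 + (1−p*)·0.0000]/1.04 = 4.3480. B = V − Δ·S = -12.3999.
(2,1): S=79.8336. Δ = (V_up−V_dn)/(S_up−S_dn) = (29.9403−5.1919)/(86.2203−61.4719) = 1.0000. V = [p*·29.9403 + (1−p*)·5.1919]/1.04 = 25.7182. B = V − Δ·S = -54.1154.
(2,2): S=111.9744. Δ = (V_up−V_dn)/(S_up−S_dn) = (64.6524−29.9403)/(120.9324−86.2203) = 1.0000. V = [p*·64.6524 + (1−p*)·29.9403]/1.04 = 57.8590. B = V − Δ·S = -54.1154.
(1,0): S=73.9200. Δ = (V_up−V_dn)/(S_up−S_dn) = (25.7182−4.3480)/(79.8336−56.9184) = 0.9326. V = [p*·25.7182 + (1−p*)·4.3480]/1.04 = 22.0777. B = V − Δ·S = -46.8584.
(1,1): S=103.6800. Δ = (V_up−V_dn)/(S_up−S_dn) = (57.8590−25.7182)/(111.9744−79.8336) = 1.0000. V = [p*·57.8590 + (1−p*)·25.7182]/1.04 = 51.6460. B = V − Δ·S = -52.0340.
(0,0): S=96.0000. Δ = (V_up−V_dn)/(S_up−S_dn) = (51.6460−22.0777)/(103.6800−73.9200) = 0.9936. V = [p*·51.6460 + (1−p*)·22.0777]/1.04 = 45.9911. B = V − Δ·S = -49.3906.
Sanity check at the root: Δ(0,0)·S0 + B(0,0) reproduces V0 = 45.9911.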